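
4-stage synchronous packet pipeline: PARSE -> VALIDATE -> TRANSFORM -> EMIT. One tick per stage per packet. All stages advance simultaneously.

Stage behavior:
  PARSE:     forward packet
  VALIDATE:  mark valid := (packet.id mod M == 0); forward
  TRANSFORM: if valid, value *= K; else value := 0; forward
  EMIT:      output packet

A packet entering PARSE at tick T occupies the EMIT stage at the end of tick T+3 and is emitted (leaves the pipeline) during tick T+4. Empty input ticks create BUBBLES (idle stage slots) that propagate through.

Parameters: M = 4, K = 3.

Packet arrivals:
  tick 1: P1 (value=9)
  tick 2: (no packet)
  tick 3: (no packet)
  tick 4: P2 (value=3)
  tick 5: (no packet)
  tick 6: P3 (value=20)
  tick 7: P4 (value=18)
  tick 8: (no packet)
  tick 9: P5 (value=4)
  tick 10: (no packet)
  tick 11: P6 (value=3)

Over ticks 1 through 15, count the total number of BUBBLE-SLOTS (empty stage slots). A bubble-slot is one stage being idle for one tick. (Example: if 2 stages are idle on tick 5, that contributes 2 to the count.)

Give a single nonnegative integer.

Tick 1: [PARSE:P1(v=9,ok=F), VALIDATE:-, TRANSFORM:-, EMIT:-] out:-; bubbles=3
Tick 2: [PARSE:-, VALIDATE:P1(v=9,ok=F), TRANSFORM:-, EMIT:-] out:-; bubbles=3
Tick 3: [PARSE:-, VALIDATE:-, TRANSFORM:P1(v=0,ok=F), EMIT:-] out:-; bubbles=3
Tick 4: [PARSE:P2(v=3,ok=F), VALIDATE:-, TRANSFORM:-, EMIT:P1(v=0,ok=F)] out:-; bubbles=2
Tick 5: [PARSE:-, VALIDATE:P2(v=3,ok=F), TRANSFORM:-, EMIT:-] out:P1(v=0); bubbles=3
Tick 6: [PARSE:P3(v=20,ok=F), VALIDATE:-, TRANSFORM:P2(v=0,ok=F), EMIT:-] out:-; bubbles=2
Tick 7: [PARSE:P4(v=18,ok=F), VALIDATE:P3(v=20,ok=F), TRANSFORM:-, EMIT:P2(v=0,ok=F)] out:-; bubbles=1
Tick 8: [PARSE:-, VALIDATE:P4(v=18,ok=T), TRANSFORM:P3(v=0,ok=F), EMIT:-] out:P2(v=0); bubbles=2
Tick 9: [PARSE:P5(v=4,ok=F), VALIDATE:-, TRANSFORM:P4(v=54,ok=T), EMIT:P3(v=0,ok=F)] out:-; bubbles=1
Tick 10: [PARSE:-, VALIDATE:P5(v=4,ok=F), TRANSFORM:-, EMIT:P4(v=54,ok=T)] out:P3(v=0); bubbles=2
Tick 11: [PARSE:P6(v=3,ok=F), VALIDATE:-, TRANSFORM:P5(v=0,ok=F), EMIT:-] out:P4(v=54); bubbles=2
Tick 12: [PARSE:-, VALIDATE:P6(v=3,ok=F), TRANSFORM:-, EMIT:P5(v=0,ok=F)] out:-; bubbles=2
Tick 13: [PARSE:-, VALIDATE:-, TRANSFORM:P6(v=0,ok=F), EMIT:-] out:P5(v=0); bubbles=3
Tick 14: [PARSE:-, VALIDATE:-, TRANSFORM:-, EMIT:P6(v=0,ok=F)] out:-; bubbles=3
Tick 15: [PARSE:-, VALIDATE:-, TRANSFORM:-, EMIT:-] out:P6(v=0); bubbles=4
Total bubble-slots: 36

Answer: 36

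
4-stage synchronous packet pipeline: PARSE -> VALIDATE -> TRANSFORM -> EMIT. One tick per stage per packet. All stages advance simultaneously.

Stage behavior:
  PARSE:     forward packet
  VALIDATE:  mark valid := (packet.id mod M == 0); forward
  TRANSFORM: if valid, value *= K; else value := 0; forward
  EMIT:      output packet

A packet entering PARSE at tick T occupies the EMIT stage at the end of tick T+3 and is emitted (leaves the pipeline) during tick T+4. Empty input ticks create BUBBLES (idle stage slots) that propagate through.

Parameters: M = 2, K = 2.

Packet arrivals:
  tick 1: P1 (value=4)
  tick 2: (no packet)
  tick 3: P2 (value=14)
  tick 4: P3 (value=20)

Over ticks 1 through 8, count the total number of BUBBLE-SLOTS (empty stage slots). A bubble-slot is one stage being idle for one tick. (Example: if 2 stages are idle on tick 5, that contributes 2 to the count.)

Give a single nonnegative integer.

Answer: 20

Derivation:
Tick 1: [PARSE:P1(v=4,ok=F), VALIDATE:-, TRANSFORM:-, EMIT:-] out:-; bubbles=3
Tick 2: [PARSE:-, VALIDATE:P1(v=4,ok=F), TRANSFORM:-, EMIT:-] out:-; bubbles=3
Tick 3: [PARSE:P2(v=14,ok=F), VALIDATE:-, TRANSFORM:P1(v=0,ok=F), EMIT:-] out:-; bubbles=2
Tick 4: [PARSE:P3(v=20,ok=F), VALIDATE:P2(v=14,ok=T), TRANSFORM:-, EMIT:P1(v=0,ok=F)] out:-; bubbles=1
Tick 5: [PARSE:-, VALIDATE:P3(v=20,ok=F), TRANSFORM:P2(v=28,ok=T), EMIT:-] out:P1(v=0); bubbles=2
Tick 6: [PARSE:-, VALIDATE:-, TRANSFORM:P3(v=0,ok=F), EMIT:P2(v=28,ok=T)] out:-; bubbles=2
Tick 7: [PARSE:-, VALIDATE:-, TRANSFORM:-, EMIT:P3(v=0,ok=F)] out:P2(v=28); bubbles=3
Tick 8: [PARSE:-, VALIDATE:-, TRANSFORM:-, EMIT:-] out:P3(v=0); bubbles=4
Total bubble-slots: 20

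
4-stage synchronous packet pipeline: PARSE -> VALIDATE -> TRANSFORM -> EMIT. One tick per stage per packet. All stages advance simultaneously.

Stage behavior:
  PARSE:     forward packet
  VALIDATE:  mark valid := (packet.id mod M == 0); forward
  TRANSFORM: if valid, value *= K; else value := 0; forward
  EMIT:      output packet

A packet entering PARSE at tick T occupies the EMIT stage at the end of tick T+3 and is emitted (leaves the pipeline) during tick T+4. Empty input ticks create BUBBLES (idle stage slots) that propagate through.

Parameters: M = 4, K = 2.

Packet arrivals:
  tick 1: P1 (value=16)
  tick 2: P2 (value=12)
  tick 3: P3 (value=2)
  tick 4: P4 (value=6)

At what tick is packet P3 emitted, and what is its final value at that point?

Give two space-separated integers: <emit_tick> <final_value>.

Tick 1: [PARSE:P1(v=16,ok=F), VALIDATE:-, TRANSFORM:-, EMIT:-] out:-; in:P1
Tick 2: [PARSE:P2(v=12,ok=F), VALIDATE:P1(v=16,ok=F), TRANSFORM:-, EMIT:-] out:-; in:P2
Tick 3: [PARSE:P3(v=2,ok=F), VALIDATE:P2(v=12,ok=F), TRANSFORM:P1(v=0,ok=F), EMIT:-] out:-; in:P3
Tick 4: [PARSE:P4(v=6,ok=F), VALIDATE:P3(v=2,ok=F), TRANSFORM:P2(v=0,ok=F), EMIT:P1(v=0,ok=F)] out:-; in:P4
Tick 5: [PARSE:-, VALIDATE:P4(v=6,ok=T), TRANSFORM:P3(v=0,ok=F), EMIT:P2(v=0,ok=F)] out:P1(v=0); in:-
Tick 6: [PARSE:-, VALIDATE:-, TRANSFORM:P4(v=12,ok=T), EMIT:P3(v=0,ok=F)] out:P2(v=0); in:-
Tick 7: [PARSE:-, VALIDATE:-, TRANSFORM:-, EMIT:P4(v=12,ok=T)] out:P3(v=0); in:-
Tick 8: [PARSE:-, VALIDATE:-, TRANSFORM:-, EMIT:-] out:P4(v=12); in:-
P3: arrives tick 3, valid=False (id=3, id%4=3), emit tick 7, final value 0

Answer: 7 0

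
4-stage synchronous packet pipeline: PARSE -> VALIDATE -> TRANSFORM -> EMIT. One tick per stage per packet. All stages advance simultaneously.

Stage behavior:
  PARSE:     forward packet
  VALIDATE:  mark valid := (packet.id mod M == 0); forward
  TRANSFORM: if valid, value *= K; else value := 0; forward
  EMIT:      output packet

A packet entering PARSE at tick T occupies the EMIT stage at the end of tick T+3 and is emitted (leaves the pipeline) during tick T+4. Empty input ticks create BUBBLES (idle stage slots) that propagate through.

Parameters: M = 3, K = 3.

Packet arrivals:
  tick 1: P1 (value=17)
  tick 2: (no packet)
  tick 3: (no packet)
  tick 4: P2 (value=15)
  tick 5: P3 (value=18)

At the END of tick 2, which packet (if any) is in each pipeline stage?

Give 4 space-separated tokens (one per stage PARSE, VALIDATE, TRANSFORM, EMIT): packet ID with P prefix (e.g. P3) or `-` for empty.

Answer: - P1 - -

Derivation:
Tick 1: [PARSE:P1(v=17,ok=F), VALIDATE:-, TRANSFORM:-, EMIT:-] out:-; in:P1
Tick 2: [PARSE:-, VALIDATE:P1(v=17,ok=F), TRANSFORM:-, EMIT:-] out:-; in:-
At end of tick 2: ['-', 'P1', '-', '-']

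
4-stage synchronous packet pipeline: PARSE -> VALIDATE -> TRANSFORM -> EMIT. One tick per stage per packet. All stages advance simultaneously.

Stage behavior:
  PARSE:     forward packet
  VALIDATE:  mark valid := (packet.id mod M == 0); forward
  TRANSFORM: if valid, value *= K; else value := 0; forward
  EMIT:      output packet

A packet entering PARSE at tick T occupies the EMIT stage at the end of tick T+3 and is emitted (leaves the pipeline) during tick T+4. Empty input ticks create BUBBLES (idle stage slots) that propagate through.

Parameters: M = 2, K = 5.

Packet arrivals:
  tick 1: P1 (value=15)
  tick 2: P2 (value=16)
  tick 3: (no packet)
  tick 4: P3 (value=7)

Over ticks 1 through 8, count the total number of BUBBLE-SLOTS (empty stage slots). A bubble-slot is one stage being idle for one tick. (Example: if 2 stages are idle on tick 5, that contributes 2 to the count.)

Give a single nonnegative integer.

Answer: 20

Derivation:
Tick 1: [PARSE:P1(v=15,ok=F), VALIDATE:-, TRANSFORM:-, EMIT:-] out:-; bubbles=3
Tick 2: [PARSE:P2(v=16,ok=F), VALIDATE:P1(v=15,ok=F), TRANSFORM:-, EMIT:-] out:-; bubbles=2
Tick 3: [PARSE:-, VALIDATE:P2(v=16,ok=T), TRANSFORM:P1(v=0,ok=F), EMIT:-] out:-; bubbles=2
Tick 4: [PARSE:P3(v=7,ok=F), VALIDATE:-, TRANSFORM:P2(v=80,ok=T), EMIT:P1(v=0,ok=F)] out:-; bubbles=1
Tick 5: [PARSE:-, VALIDATE:P3(v=7,ok=F), TRANSFORM:-, EMIT:P2(v=80,ok=T)] out:P1(v=0); bubbles=2
Tick 6: [PARSE:-, VALIDATE:-, TRANSFORM:P3(v=0,ok=F), EMIT:-] out:P2(v=80); bubbles=3
Tick 7: [PARSE:-, VALIDATE:-, TRANSFORM:-, EMIT:P3(v=0,ok=F)] out:-; bubbles=3
Tick 8: [PARSE:-, VALIDATE:-, TRANSFORM:-, EMIT:-] out:P3(v=0); bubbles=4
Total bubble-slots: 20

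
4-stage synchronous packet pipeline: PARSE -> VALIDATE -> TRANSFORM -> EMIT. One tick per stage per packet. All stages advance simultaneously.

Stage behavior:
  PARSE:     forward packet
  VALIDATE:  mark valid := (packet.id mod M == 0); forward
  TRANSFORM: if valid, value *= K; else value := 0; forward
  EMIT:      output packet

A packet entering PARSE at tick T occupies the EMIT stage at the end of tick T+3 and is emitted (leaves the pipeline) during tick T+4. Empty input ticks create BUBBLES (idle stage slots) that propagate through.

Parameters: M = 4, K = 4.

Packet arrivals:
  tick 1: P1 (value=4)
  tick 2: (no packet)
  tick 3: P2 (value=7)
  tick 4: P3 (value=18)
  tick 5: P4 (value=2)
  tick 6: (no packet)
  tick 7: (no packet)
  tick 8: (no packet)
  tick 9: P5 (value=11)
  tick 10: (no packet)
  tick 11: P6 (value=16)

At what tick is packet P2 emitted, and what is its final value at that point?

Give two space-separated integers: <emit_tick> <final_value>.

Answer: 7 0

Derivation:
Tick 1: [PARSE:P1(v=4,ok=F), VALIDATE:-, TRANSFORM:-, EMIT:-] out:-; in:P1
Tick 2: [PARSE:-, VALIDATE:P1(v=4,ok=F), TRANSFORM:-, EMIT:-] out:-; in:-
Tick 3: [PARSE:P2(v=7,ok=F), VALIDATE:-, TRANSFORM:P1(v=0,ok=F), EMIT:-] out:-; in:P2
Tick 4: [PARSE:P3(v=18,ok=F), VALIDATE:P2(v=7,ok=F), TRANSFORM:-, EMIT:P1(v=0,ok=F)] out:-; in:P3
Tick 5: [PARSE:P4(v=2,ok=F), VALIDATE:P3(v=18,ok=F), TRANSFORM:P2(v=0,ok=F), EMIT:-] out:P1(v=0); in:P4
Tick 6: [PARSE:-, VALIDATE:P4(v=2,ok=T), TRANSFORM:P3(v=0,ok=F), EMIT:P2(v=0,ok=F)] out:-; in:-
Tick 7: [PARSE:-, VALIDATE:-, TRANSFORM:P4(v=8,ok=T), EMIT:P3(v=0,ok=F)] out:P2(v=0); in:-
Tick 8: [PARSE:-, VALIDATE:-, TRANSFORM:-, EMIT:P4(v=8,ok=T)] out:P3(v=0); in:-
Tick 9: [PARSE:P5(v=11,ok=F), VALIDATE:-, TRANSFORM:-, EMIT:-] out:P4(v=8); in:P5
Tick 10: [PARSE:-, VALIDATE:P5(v=11,ok=F), TRANSFORM:-, EMIT:-] out:-; in:-
Tick 11: [PARSE:P6(v=16,ok=F), VALIDATE:-, TRANSFORM:P5(v=0,ok=F), EMIT:-] out:-; in:P6
Tick 12: [PARSE:-, VALIDATE:P6(v=16,ok=F), TRANSFORM:-, EMIT:P5(v=0,ok=F)] out:-; in:-
Tick 13: [PARSE:-, VALIDATE:-, TRANSFORM:P6(v=0,ok=F), EMIT:-] out:P5(v=0); in:-
Tick 14: [PARSE:-, VALIDATE:-, TRANSFORM:-, EMIT:P6(v=0,ok=F)] out:-; in:-
Tick 15: [PARSE:-, VALIDATE:-, TRANSFORM:-, EMIT:-] out:P6(v=0); in:-
P2: arrives tick 3, valid=False (id=2, id%4=2), emit tick 7, final value 0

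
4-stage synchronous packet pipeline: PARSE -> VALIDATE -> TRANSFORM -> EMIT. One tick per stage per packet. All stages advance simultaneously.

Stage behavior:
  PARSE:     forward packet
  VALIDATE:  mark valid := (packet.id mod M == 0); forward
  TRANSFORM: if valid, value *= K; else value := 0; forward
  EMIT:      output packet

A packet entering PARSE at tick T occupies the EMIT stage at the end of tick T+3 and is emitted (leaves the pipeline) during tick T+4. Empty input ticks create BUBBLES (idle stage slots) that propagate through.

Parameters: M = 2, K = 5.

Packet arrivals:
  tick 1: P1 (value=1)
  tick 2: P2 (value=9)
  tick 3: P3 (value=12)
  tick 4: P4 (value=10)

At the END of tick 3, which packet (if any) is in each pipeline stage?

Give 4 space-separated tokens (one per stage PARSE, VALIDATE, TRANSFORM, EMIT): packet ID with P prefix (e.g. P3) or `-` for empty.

Answer: P3 P2 P1 -

Derivation:
Tick 1: [PARSE:P1(v=1,ok=F), VALIDATE:-, TRANSFORM:-, EMIT:-] out:-; in:P1
Tick 2: [PARSE:P2(v=9,ok=F), VALIDATE:P1(v=1,ok=F), TRANSFORM:-, EMIT:-] out:-; in:P2
Tick 3: [PARSE:P3(v=12,ok=F), VALIDATE:P2(v=9,ok=T), TRANSFORM:P1(v=0,ok=F), EMIT:-] out:-; in:P3
At end of tick 3: ['P3', 'P2', 'P1', '-']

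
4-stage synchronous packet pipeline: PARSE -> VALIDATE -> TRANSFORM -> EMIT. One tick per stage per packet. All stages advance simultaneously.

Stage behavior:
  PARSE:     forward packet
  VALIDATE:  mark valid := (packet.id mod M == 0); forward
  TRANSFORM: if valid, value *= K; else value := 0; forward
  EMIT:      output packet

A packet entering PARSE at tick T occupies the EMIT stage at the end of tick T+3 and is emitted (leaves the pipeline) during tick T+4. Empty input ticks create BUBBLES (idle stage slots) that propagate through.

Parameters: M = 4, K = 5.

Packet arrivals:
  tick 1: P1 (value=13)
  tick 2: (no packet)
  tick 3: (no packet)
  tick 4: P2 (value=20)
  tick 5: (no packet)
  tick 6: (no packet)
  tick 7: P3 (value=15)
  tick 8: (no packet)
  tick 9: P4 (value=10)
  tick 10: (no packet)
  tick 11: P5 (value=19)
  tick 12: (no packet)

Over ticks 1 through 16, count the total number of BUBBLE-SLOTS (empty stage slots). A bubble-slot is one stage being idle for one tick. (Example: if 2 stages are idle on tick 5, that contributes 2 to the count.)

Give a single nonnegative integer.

Answer: 44

Derivation:
Tick 1: [PARSE:P1(v=13,ok=F), VALIDATE:-, TRANSFORM:-, EMIT:-] out:-; bubbles=3
Tick 2: [PARSE:-, VALIDATE:P1(v=13,ok=F), TRANSFORM:-, EMIT:-] out:-; bubbles=3
Tick 3: [PARSE:-, VALIDATE:-, TRANSFORM:P1(v=0,ok=F), EMIT:-] out:-; bubbles=3
Tick 4: [PARSE:P2(v=20,ok=F), VALIDATE:-, TRANSFORM:-, EMIT:P1(v=0,ok=F)] out:-; bubbles=2
Tick 5: [PARSE:-, VALIDATE:P2(v=20,ok=F), TRANSFORM:-, EMIT:-] out:P1(v=0); bubbles=3
Tick 6: [PARSE:-, VALIDATE:-, TRANSFORM:P2(v=0,ok=F), EMIT:-] out:-; bubbles=3
Tick 7: [PARSE:P3(v=15,ok=F), VALIDATE:-, TRANSFORM:-, EMIT:P2(v=0,ok=F)] out:-; bubbles=2
Tick 8: [PARSE:-, VALIDATE:P3(v=15,ok=F), TRANSFORM:-, EMIT:-] out:P2(v=0); bubbles=3
Tick 9: [PARSE:P4(v=10,ok=F), VALIDATE:-, TRANSFORM:P3(v=0,ok=F), EMIT:-] out:-; bubbles=2
Tick 10: [PARSE:-, VALIDATE:P4(v=10,ok=T), TRANSFORM:-, EMIT:P3(v=0,ok=F)] out:-; bubbles=2
Tick 11: [PARSE:P5(v=19,ok=F), VALIDATE:-, TRANSFORM:P4(v=50,ok=T), EMIT:-] out:P3(v=0); bubbles=2
Tick 12: [PARSE:-, VALIDATE:P5(v=19,ok=F), TRANSFORM:-, EMIT:P4(v=50,ok=T)] out:-; bubbles=2
Tick 13: [PARSE:-, VALIDATE:-, TRANSFORM:P5(v=0,ok=F), EMIT:-] out:P4(v=50); bubbles=3
Tick 14: [PARSE:-, VALIDATE:-, TRANSFORM:-, EMIT:P5(v=0,ok=F)] out:-; bubbles=3
Tick 15: [PARSE:-, VALIDATE:-, TRANSFORM:-, EMIT:-] out:P5(v=0); bubbles=4
Tick 16: [PARSE:-, VALIDATE:-, TRANSFORM:-, EMIT:-] out:-; bubbles=4
Total bubble-slots: 44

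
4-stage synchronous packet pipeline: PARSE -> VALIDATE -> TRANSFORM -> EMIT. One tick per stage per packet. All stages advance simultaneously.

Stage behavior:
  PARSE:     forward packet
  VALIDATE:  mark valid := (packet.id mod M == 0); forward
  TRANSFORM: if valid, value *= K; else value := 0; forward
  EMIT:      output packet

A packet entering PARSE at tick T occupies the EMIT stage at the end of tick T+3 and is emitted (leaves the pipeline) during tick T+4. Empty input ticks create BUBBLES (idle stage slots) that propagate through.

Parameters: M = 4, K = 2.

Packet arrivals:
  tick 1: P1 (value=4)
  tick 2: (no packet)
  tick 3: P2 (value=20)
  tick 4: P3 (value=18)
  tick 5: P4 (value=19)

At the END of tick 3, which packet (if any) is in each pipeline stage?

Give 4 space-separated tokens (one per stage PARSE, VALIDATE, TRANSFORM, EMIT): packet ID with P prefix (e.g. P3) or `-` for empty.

Tick 1: [PARSE:P1(v=4,ok=F), VALIDATE:-, TRANSFORM:-, EMIT:-] out:-; in:P1
Tick 2: [PARSE:-, VALIDATE:P1(v=4,ok=F), TRANSFORM:-, EMIT:-] out:-; in:-
Tick 3: [PARSE:P2(v=20,ok=F), VALIDATE:-, TRANSFORM:P1(v=0,ok=F), EMIT:-] out:-; in:P2
At end of tick 3: ['P2', '-', 'P1', '-']

Answer: P2 - P1 -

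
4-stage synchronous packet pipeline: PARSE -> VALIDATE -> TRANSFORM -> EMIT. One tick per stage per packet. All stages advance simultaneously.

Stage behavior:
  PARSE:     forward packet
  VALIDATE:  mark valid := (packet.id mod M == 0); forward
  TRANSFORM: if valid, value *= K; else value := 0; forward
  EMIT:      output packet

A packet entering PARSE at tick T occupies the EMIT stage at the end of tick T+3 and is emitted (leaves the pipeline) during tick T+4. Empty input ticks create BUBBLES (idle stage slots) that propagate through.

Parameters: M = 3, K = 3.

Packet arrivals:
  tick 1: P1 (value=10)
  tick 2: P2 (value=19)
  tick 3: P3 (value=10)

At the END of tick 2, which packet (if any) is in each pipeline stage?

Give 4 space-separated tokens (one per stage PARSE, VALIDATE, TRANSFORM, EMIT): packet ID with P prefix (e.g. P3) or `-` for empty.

Tick 1: [PARSE:P1(v=10,ok=F), VALIDATE:-, TRANSFORM:-, EMIT:-] out:-; in:P1
Tick 2: [PARSE:P2(v=19,ok=F), VALIDATE:P1(v=10,ok=F), TRANSFORM:-, EMIT:-] out:-; in:P2
At end of tick 2: ['P2', 'P1', '-', '-']

Answer: P2 P1 - -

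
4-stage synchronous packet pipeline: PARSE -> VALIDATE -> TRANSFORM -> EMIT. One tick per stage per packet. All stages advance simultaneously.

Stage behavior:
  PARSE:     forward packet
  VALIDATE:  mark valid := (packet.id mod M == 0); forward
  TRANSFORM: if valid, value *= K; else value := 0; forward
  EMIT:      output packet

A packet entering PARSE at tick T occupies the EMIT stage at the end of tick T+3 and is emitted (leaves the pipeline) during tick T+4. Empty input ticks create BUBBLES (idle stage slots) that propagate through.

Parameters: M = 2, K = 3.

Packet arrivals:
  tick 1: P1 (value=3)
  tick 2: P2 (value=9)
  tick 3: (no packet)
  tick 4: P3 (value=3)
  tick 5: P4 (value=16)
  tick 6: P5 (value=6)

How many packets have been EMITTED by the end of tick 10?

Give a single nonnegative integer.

Answer: 5

Derivation:
Tick 1: [PARSE:P1(v=3,ok=F), VALIDATE:-, TRANSFORM:-, EMIT:-] out:-; in:P1
Tick 2: [PARSE:P2(v=9,ok=F), VALIDATE:P1(v=3,ok=F), TRANSFORM:-, EMIT:-] out:-; in:P2
Tick 3: [PARSE:-, VALIDATE:P2(v=9,ok=T), TRANSFORM:P1(v=0,ok=F), EMIT:-] out:-; in:-
Tick 4: [PARSE:P3(v=3,ok=F), VALIDATE:-, TRANSFORM:P2(v=27,ok=T), EMIT:P1(v=0,ok=F)] out:-; in:P3
Tick 5: [PARSE:P4(v=16,ok=F), VALIDATE:P3(v=3,ok=F), TRANSFORM:-, EMIT:P2(v=27,ok=T)] out:P1(v=0); in:P4
Tick 6: [PARSE:P5(v=6,ok=F), VALIDATE:P4(v=16,ok=T), TRANSFORM:P3(v=0,ok=F), EMIT:-] out:P2(v=27); in:P5
Tick 7: [PARSE:-, VALIDATE:P5(v=6,ok=F), TRANSFORM:P4(v=48,ok=T), EMIT:P3(v=0,ok=F)] out:-; in:-
Tick 8: [PARSE:-, VALIDATE:-, TRANSFORM:P5(v=0,ok=F), EMIT:P4(v=48,ok=T)] out:P3(v=0); in:-
Tick 9: [PARSE:-, VALIDATE:-, TRANSFORM:-, EMIT:P5(v=0,ok=F)] out:P4(v=48); in:-
Tick 10: [PARSE:-, VALIDATE:-, TRANSFORM:-, EMIT:-] out:P5(v=0); in:-
Emitted by tick 10: ['P1', 'P2', 'P3', 'P4', 'P5']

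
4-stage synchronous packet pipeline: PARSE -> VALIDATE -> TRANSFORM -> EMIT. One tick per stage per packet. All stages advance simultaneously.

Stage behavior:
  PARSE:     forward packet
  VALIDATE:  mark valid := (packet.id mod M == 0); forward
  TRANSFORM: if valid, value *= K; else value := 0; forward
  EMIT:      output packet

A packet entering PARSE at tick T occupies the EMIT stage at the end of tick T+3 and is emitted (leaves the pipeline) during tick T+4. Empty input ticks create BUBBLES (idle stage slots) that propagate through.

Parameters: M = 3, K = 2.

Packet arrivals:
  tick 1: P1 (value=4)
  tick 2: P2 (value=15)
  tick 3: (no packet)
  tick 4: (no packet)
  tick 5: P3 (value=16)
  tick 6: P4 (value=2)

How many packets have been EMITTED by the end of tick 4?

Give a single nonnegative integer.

Tick 1: [PARSE:P1(v=4,ok=F), VALIDATE:-, TRANSFORM:-, EMIT:-] out:-; in:P1
Tick 2: [PARSE:P2(v=15,ok=F), VALIDATE:P1(v=4,ok=F), TRANSFORM:-, EMIT:-] out:-; in:P2
Tick 3: [PARSE:-, VALIDATE:P2(v=15,ok=F), TRANSFORM:P1(v=0,ok=F), EMIT:-] out:-; in:-
Tick 4: [PARSE:-, VALIDATE:-, TRANSFORM:P2(v=0,ok=F), EMIT:P1(v=0,ok=F)] out:-; in:-
Emitted by tick 4: []

Answer: 0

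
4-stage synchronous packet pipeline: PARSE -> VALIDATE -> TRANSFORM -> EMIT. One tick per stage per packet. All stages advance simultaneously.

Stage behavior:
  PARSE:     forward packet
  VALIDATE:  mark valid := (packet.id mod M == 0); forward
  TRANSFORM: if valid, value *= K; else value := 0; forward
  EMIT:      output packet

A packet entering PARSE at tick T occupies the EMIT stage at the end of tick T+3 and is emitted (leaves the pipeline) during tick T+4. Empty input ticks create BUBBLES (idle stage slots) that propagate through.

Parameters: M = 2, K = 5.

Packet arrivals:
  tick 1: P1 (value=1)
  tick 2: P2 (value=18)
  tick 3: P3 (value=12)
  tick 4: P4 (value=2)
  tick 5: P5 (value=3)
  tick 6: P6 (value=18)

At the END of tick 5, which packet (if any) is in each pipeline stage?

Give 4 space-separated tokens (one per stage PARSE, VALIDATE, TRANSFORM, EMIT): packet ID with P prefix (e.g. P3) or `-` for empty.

Answer: P5 P4 P3 P2

Derivation:
Tick 1: [PARSE:P1(v=1,ok=F), VALIDATE:-, TRANSFORM:-, EMIT:-] out:-; in:P1
Tick 2: [PARSE:P2(v=18,ok=F), VALIDATE:P1(v=1,ok=F), TRANSFORM:-, EMIT:-] out:-; in:P2
Tick 3: [PARSE:P3(v=12,ok=F), VALIDATE:P2(v=18,ok=T), TRANSFORM:P1(v=0,ok=F), EMIT:-] out:-; in:P3
Tick 4: [PARSE:P4(v=2,ok=F), VALIDATE:P3(v=12,ok=F), TRANSFORM:P2(v=90,ok=T), EMIT:P1(v=0,ok=F)] out:-; in:P4
Tick 5: [PARSE:P5(v=3,ok=F), VALIDATE:P4(v=2,ok=T), TRANSFORM:P3(v=0,ok=F), EMIT:P2(v=90,ok=T)] out:P1(v=0); in:P5
At end of tick 5: ['P5', 'P4', 'P3', 'P2']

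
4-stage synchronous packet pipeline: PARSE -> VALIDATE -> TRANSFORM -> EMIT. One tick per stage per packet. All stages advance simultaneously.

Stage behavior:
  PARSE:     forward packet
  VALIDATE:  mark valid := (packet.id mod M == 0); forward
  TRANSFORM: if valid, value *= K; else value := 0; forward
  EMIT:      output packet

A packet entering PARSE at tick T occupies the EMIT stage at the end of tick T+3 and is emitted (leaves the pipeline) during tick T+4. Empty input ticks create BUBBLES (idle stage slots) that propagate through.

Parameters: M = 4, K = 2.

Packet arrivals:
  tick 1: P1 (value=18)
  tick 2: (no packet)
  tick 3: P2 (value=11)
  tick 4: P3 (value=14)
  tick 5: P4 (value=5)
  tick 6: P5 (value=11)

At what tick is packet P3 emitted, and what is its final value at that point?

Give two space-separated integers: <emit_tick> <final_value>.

Tick 1: [PARSE:P1(v=18,ok=F), VALIDATE:-, TRANSFORM:-, EMIT:-] out:-; in:P1
Tick 2: [PARSE:-, VALIDATE:P1(v=18,ok=F), TRANSFORM:-, EMIT:-] out:-; in:-
Tick 3: [PARSE:P2(v=11,ok=F), VALIDATE:-, TRANSFORM:P1(v=0,ok=F), EMIT:-] out:-; in:P2
Tick 4: [PARSE:P3(v=14,ok=F), VALIDATE:P2(v=11,ok=F), TRANSFORM:-, EMIT:P1(v=0,ok=F)] out:-; in:P3
Tick 5: [PARSE:P4(v=5,ok=F), VALIDATE:P3(v=14,ok=F), TRANSFORM:P2(v=0,ok=F), EMIT:-] out:P1(v=0); in:P4
Tick 6: [PARSE:P5(v=11,ok=F), VALIDATE:P4(v=5,ok=T), TRANSFORM:P3(v=0,ok=F), EMIT:P2(v=0,ok=F)] out:-; in:P5
Tick 7: [PARSE:-, VALIDATE:P5(v=11,ok=F), TRANSFORM:P4(v=10,ok=T), EMIT:P3(v=0,ok=F)] out:P2(v=0); in:-
Tick 8: [PARSE:-, VALIDATE:-, TRANSFORM:P5(v=0,ok=F), EMIT:P4(v=10,ok=T)] out:P3(v=0); in:-
Tick 9: [PARSE:-, VALIDATE:-, TRANSFORM:-, EMIT:P5(v=0,ok=F)] out:P4(v=10); in:-
Tick 10: [PARSE:-, VALIDATE:-, TRANSFORM:-, EMIT:-] out:P5(v=0); in:-
P3: arrives tick 4, valid=False (id=3, id%4=3), emit tick 8, final value 0

Answer: 8 0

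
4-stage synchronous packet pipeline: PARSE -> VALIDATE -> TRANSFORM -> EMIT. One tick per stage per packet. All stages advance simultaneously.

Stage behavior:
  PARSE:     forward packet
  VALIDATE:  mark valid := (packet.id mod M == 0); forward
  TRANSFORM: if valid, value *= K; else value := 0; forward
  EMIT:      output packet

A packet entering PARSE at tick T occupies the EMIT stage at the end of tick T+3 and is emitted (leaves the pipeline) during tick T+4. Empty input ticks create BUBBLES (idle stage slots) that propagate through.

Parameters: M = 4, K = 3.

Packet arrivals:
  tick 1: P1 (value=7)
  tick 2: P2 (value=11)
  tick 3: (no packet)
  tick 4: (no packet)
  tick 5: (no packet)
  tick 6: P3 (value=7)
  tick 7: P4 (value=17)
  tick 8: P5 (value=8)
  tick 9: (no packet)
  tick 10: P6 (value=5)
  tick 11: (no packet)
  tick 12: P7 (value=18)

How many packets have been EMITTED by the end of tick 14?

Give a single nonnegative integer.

Answer: 6

Derivation:
Tick 1: [PARSE:P1(v=7,ok=F), VALIDATE:-, TRANSFORM:-, EMIT:-] out:-; in:P1
Tick 2: [PARSE:P2(v=11,ok=F), VALIDATE:P1(v=7,ok=F), TRANSFORM:-, EMIT:-] out:-; in:P2
Tick 3: [PARSE:-, VALIDATE:P2(v=11,ok=F), TRANSFORM:P1(v=0,ok=F), EMIT:-] out:-; in:-
Tick 4: [PARSE:-, VALIDATE:-, TRANSFORM:P2(v=0,ok=F), EMIT:P1(v=0,ok=F)] out:-; in:-
Tick 5: [PARSE:-, VALIDATE:-, TRANSFORM:-, EMIT:P2(v=0,ok=F)] out:P1(v=0); in:-
Tick 6: [PARSE:P3(v=7,ok=F), VALIDATE:-, TRANSFORM:-, EMIT:-] out:P2(v=0); in:P3
Tick 7: [PARSE:P4(v=17,ok=F), VALIDATE:P3(v=7,ok=F), TRANSFORM:-, EMIT:-] out:-; in:P4
Tick 8: [PARSE:P5(v=8,ok=F), VALIDATE:P4(v=17,ok=T), TRANSFORM:P3(v=0,ok=F), EMIT:-] out:-; in:P5
Tick 9: [PARSE:-, VALIDATE:P5(v=8,ok=F), TRANSFORM:P4(v=51,ok=T), EMIT:P3(v=0,ok=F)] out:-; in:-
Tick 10: [PARSE:P6(v=5,ok=F), VALIDATE:-, TRANSFORM:P5(v=0,ok=F), EMIT:P4(v=51,ok=T)] out:P3(v=0); in:P6
Tick 11: [PARSE:-, VALIDATE:P6(v=5,ok=F), TRANSFORM:-, EMIT:P5(v=0,ok=F)] out:P4(v=51); in:-
Tick 12: [PARSE:P7(v=18,ok=F), VALIDATE:-, TRANSFORM:P6(v=0,ok=F), EMIT:-] out:P5(v=0); in:P7
Tick 13: [PARSE:-, VALIDATE:P7(v=18,ok=F), TRANSFORM:-, EMIT:P6(v=0,ok=F)] out:-; in:-
Tick 14: [PARSE:-, VALIDATE:-, TRANSFORM:P7(v=0,ok=F), EMIT:-] out:P6(v=0); in:-
Emitted by tick 14: ['P1', 'P2', 'P3', 'P4', 'P5', 'P6']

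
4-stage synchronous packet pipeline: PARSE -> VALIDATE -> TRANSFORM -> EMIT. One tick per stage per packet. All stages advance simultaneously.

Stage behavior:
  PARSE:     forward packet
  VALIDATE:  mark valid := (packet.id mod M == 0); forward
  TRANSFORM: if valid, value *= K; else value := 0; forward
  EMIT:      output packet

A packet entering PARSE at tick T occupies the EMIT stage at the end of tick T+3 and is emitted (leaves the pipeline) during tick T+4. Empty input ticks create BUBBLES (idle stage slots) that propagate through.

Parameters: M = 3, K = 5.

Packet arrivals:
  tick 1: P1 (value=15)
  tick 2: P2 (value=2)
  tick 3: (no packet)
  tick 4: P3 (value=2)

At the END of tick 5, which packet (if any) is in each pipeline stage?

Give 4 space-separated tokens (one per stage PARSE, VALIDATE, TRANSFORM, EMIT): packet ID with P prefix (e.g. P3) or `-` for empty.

Tick 1: [PARSE:P1(v=15,ok=F), VALIDATE:-, TRANSFORM:-, EMIT:-] out:-; in:P1
Tick 2: [PARSE:P2(v=2,ok=F), VALIDATE:P1(v=15,ok=F), TRANSFORM:-, EMIT:-] out:-; in:P2
Tick 3: [PARSE:-, VALIDATE:P2(v=2,ok=F), TRANSFORM:P1(v=0,ok=F), EMIT:-] out:-; in:-
Tick 4: [PARSE:P3(v=2,ok=F), VALIDATE:-, TRANSFORM:P2(v=0,ok=F), EMIT:P1(v=0,ok=F)] out:-; in:P3
Tick 5: [PARSE:-, VALIDATE:P3(v=2,ok=T), TRANSFORM:-, EMIT:P2(v=0,ok=F)] out:P1(v=0); in:-
At end of tick 5: ['-', 'P3', '-', 'P2']

Answer: - P3 - P2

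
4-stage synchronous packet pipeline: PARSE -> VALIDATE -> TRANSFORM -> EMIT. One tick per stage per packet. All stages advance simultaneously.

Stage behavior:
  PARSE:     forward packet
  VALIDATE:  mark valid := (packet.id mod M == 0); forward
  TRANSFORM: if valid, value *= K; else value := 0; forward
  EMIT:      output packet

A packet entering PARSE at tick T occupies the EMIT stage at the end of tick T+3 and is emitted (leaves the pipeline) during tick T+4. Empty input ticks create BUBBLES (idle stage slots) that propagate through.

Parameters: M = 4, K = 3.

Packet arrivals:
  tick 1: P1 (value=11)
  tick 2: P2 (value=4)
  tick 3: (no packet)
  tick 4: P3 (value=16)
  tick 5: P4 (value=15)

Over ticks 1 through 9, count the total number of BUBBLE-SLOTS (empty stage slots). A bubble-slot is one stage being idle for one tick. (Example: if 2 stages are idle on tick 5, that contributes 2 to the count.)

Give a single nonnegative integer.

Answer: 20

Derivation:
Tick 1: [PARSE:P1(v=11,ok=F), VALIDATE:-, TRANSFORM:-, EMIT:-] out:-; bubbles=3
Tick 2: [PARSE:P2(v=4,ok=F), VALIDATE:P1(v=11,ok=F), TRANSFORM:-, EMIT:-] out:-; bubbles=2
Tick 3: [PARSE:-, VALIDATE:P2(v=4,ok=F), TRANSFORM:P1(v=0,ok=F), EMIT:-] out:-; bubbles=2
Tick 4: [PARSE:P3(v=16,ok=F), VALIDATE:-, TRANSFORM:P2(v=0,ok=F), EMIT:P1(v=0,ok=F)] out:-; bubbles=1
Tick 5: [PARSE:P4(v=15,ok=F), VALIDATE:P3(v=16,ok=F), TRANSFORM:-, EMIT:P2(v=0,ok=F)] out:P1(v=0); bubbles=1
Tick 6: [PARSE:-, VALIDATE:P4(v=15,ok=T), TRANSFORM:P3(v=0,ok=F), EMIT:-] out:P2(v=0); bubbles=2
Tick 7: [PARSE:-, VALIDATE:-, TRANSFORM:P4(v=45,ok=T), EMIT:P3(v=0,ok=F)] out:-; bubbles=2
Tick 8: [PARSE:-, VALIDATE:-, TRANSFORM:-, EMIT:P4(v=45,ok=T)] out:P3(v=0); bubbles=3
Tick 9: [PARSE:-, VALIDATE:-, TRANSFORM:-, EMIT:-] out:P4(v=45); bubbles=4
Total bubble-slots: 20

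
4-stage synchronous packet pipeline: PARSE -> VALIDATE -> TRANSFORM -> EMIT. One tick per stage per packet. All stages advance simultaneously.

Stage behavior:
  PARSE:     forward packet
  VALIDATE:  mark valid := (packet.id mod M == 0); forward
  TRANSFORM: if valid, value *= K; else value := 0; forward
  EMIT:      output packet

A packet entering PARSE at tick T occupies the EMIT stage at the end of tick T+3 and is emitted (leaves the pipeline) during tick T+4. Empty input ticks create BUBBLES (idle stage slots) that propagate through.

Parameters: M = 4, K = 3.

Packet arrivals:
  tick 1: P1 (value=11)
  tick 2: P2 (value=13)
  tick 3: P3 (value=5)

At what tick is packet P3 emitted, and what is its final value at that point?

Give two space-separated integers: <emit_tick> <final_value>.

Answer: 7 0

Derivation:
Tick 1: [PARSE:P1(v=11,ok=F), VALIDATE:-, TRANSFORM:-, EMIT:-] out:-; in:P1
Tick 2: [PARSE:P2(v=13,ok=F), VALIDATE:P1(v=11,ok=F), TRANSFORM:-, EMIT:-] out:-; in:P2
Tick 3: [PARSE:P3(v=5,ok=F), VALIDATE:P2(v=13,ok=F), TRANSFORM:P1(v=0,ok=F), EMIT:-] out:-; in:P3
Tick 4: [PARSE:-, VALIDATE:P3(v=5,ok=F), TRANSFORM:P2(v=0,ok=F), EMIT:P1(v=0,ok=F)] out:-; in:-
Tick 5: [PARSE:-, VALIDATE:-, TRANSFORM:P3(v=0,ok=F), EMIT:P2(v=0,ok=F)] out:P1(v=0); in:-
Tick 6: [PARSE:-, VALIDATE:-, TRANSFORM:-, EMIT:P3(v=0,ok=F)] out:P2(v=0); in:-
Tick 7: [PARSE:-, VALIDATE:-, TRANSFORM:-, EMIT:-] out:P3(v=0); in:-
P3: arrives tick 3, valid=False (id=3, id%4=3), emit tick 7, final value 0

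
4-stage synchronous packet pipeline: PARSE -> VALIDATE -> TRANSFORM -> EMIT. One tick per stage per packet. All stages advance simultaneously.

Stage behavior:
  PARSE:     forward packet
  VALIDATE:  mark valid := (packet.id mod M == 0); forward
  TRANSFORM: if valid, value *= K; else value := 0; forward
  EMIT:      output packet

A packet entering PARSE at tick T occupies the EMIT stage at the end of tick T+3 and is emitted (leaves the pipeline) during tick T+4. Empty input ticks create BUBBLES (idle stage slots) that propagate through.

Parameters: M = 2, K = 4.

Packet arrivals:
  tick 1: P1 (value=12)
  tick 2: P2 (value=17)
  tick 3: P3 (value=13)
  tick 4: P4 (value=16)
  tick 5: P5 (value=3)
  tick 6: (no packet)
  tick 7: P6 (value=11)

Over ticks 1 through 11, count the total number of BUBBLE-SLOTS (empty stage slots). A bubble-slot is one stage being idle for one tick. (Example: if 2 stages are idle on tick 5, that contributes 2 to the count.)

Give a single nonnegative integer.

Tick 1: [PARSE:P1(v=12,ok=F), VALIDATE:-, TRANSFORM:-, EMIT:-] out:-; bubbles=3
Tick 2: [PARSE:P2(v=17,ok=F), VALIDATE:P1(v=12,ok=F), TRANSFORM:-, EMIT:-] out:-; bubbles=2
Tick 3: [PARSE:P3(v=13,ok=F), VALIDATE:P2(v=17,ok=T), TRANSFORM:P1(v=0,ok=F), EMIT:-] out:-; bubbles=1
Tick 4: [PARSE:P4(v=16,ok=F), VALIDATE:P3(v=13,ok=F), TRANSFORM:P2(v=68,ok=T), EMIT:P1(v=0,ok=F)] out:-; bubbles=0
Tick 5: [PARSE:P5(v=3,ok=F), VALIDATE:P4(v=16,ok=T), TRANSFORM:P3(v=0,ok=F), EMIT:P2(v=68,ok=T)] out:P1(v=0); bubbles=0
Tick 6: [PARSE:-, VALIDATE:P5(v=3,ok=F), TRANSFORM:P4(v=64,ok=T), EMIT:P3(v=0,ok=F)] out:P2(v=68); bubbles=1
Tick 7: [PARSE:P6(v=11,ok=F), VALIDATE:-, TRANSFORM:P5(v=0,ok=F), EMIT:P4(v=64,ok=T)] out:P3(v=0); bubbles=1
Tick 8: [PARSE:-, VALIDATE:P6(v=11,ok=T), TRANSFORM:-, EMIT:P5(v=0,ok=F)] out:P4(v=64); bubbles=2
Tick 9: [PARSE:-, VALIDATE:-, TRANSFORM:P6(v=44,ok=T), EMIT:-] out:P5(v=0); bubbles=3
Tick 10: [PARSE:-, VALIDATE:-, TRANSFORM:-, EMIT:P6(v=44,ok=T)] out:-; bubbles=3
Tick 11: [PARSE:-, VALIDATE:-, TRANSFORM:-, EMIT:-] out:P6(v=44); bubbles=4
Total bubble-slots: 20

Answer: 20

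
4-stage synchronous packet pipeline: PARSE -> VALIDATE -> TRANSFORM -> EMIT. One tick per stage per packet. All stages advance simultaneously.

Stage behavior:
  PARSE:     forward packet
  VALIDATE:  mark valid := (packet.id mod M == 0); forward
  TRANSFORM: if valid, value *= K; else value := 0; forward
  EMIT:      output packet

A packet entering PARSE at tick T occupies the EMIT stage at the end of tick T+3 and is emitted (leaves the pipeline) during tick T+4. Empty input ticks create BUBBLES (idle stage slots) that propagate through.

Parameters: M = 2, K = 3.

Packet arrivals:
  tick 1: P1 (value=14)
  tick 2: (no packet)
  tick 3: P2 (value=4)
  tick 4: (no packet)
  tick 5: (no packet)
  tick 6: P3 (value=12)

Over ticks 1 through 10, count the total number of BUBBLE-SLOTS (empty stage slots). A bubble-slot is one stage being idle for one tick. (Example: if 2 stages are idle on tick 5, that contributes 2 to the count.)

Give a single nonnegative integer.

Answer: 28

Derivation:
Tick 1: [PARSE:P1(v=14,ok=F), VALIDATE:-, TRANSFORM:-, EMIT:-] out:-; bubbles=3
Tick 2: [PARSE:-, VALIDATE:P1(v=14,ok=F), TRANSFORM:-, EMIT:-] out:-; bubbles=3
Tick 3: [PARSE:P2(v=4,ok=F), VALIDATE:-, TRANSFORM:P1(v=0,ok=F), EMIT:-] out:-; bubbles=2
Tick 4: [PARSE:-, VALIDATE:P2(v=4,ok=T), TRANSFORM:-, EMIT:P1(v=0,ok=F)] out:-; bubbles=2
Tick 5: [PARSE:-, VALIDATE:-, TRANSFORM:P2(v=12,ok=T), EMIT:-] out:P1(v=0); bubbles=3
Tick 6: [PARSE:P3(v=12,ok=F), VALIDATE:-, TRANSFORM:-, EMIT:P2(v=12,ok=T)] out:-; bubbles=2
Tick 7: [PARSE:-, VALIDATE:P3(v=12,ok=F), TRANSFORM:-, EMIT:-] out:P2(v=12); bubbles=3
Tick 8: [PARSE:-, VALIDATE:-, TRANSFORM:P3(v=0,ok=F), EMIT:-] out:-; bubbles=3
Tick 9: [PARSE:-, VALIDATE:-, TRANSFORM:-, EMIT:P3(v=0,ok=F)] out:-; bubbles=3
Tick 10: [PARSE:-, VALIDATE:-, TRANSFORM:-, EMIT:-] out:P3(v=0); bubbles=4
Total bubble-slots: 28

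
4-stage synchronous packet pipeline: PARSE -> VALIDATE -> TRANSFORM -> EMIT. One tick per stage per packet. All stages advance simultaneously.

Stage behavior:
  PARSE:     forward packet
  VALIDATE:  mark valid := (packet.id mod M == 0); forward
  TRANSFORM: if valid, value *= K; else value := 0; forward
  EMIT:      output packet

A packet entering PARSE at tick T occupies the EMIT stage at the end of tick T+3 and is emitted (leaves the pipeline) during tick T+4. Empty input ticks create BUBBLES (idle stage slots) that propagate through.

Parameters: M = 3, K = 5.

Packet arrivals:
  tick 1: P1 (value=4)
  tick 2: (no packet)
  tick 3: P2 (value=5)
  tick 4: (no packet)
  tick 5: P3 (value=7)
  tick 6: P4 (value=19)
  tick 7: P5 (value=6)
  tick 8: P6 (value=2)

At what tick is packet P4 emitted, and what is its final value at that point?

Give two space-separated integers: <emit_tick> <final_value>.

Answer: 10 0

Derivation:
Tick 1: [PARSE:P1(v=4,ok=F), VALIDATE:-, TRANSFORM:-, EMIT:-] out:-; in:P1
Tick 2: [PARSE:-, VALIDATE:P1(v=4,ok=F), TRANSFORM:-, EMIT:-] out:-; in:-
Tick 3: [PARSE:P2(v=5,ok=F), VALIDATE:-, TRANSFORM:P1(v=0,ok=F), EMIT:-] out:-; in:P2
Tick 4: [PARSE:-, VALIDATE:P2(v=5,ok=F), TRANSFORM:-, EMIT:P1(v=0,ok=F)] out:-; in:-
Tick 5: [PARSE:P3(v=7,ok=F), VALIDATE:-, TRANSFORM:P2(v=0,ok=F), EMIT:-] out:P1(v=0); in:P3
Tick 6: [PARSE:P4(v=19,ok=F), VALIDATE:P3(v=7,ok=T), TRANSFORM:-, EMIT:P2(v=0,ok=F)] out:-; in:P4
Tick 7: [PARSE:P5(v=6,ok=F), VALIDATE:P4(v=19,ok=F), TRANSFORM:P3(v=35,ok=T), EMIT:-] out:P2(v=0); in:P5
Tick 8: [PARSE:P6(v=2,ok=F), VALIDATE:P5(v=6,ok=F), TRANSFORM:P4(v=0,ok=F), EMIT:P3(v=35,ok=T)] out:-; in:P6
Tick 9: [PARSE:-, VALIDATE:P6(v=2,ok=T), TRANSFORM:P5(v=0,ok=F), EMIT:P4(v=0,ok=F)] out:P3(v=35); in:-
Tick 10: [PARSE:-, VALIDATE:-, TRANSFORM:P6(v=10,ok=T), EMIT:P5(v=0,ok=F)] out:P4(v=0); in:-
Tick 11: [PARSE:-, VALIDATE:-, TRANSFORM:-, EMIT:P6(v=10,ok=T)] out:P5(v=0); in:-
Tick 12: [PARSE:-, VALIDATE:-, TRANSFORM:-, EMIT:-] out:P6(v=10); in:-
P4: arrives tick 6, valid=False (id=4, id%3=1), emit tick 10, final value 0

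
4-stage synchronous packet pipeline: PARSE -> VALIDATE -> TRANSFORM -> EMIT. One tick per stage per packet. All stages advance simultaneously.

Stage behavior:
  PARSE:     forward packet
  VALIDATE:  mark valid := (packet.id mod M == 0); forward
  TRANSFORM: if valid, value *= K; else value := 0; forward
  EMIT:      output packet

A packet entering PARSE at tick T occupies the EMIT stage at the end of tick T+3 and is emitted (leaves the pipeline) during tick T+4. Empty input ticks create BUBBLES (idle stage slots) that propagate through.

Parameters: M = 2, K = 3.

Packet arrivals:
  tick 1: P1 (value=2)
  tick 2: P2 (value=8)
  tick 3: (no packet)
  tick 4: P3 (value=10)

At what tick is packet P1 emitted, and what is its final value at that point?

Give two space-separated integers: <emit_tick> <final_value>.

Answer: 5 0

Derivation:
Tick 1: [PARSE:P1(v=2,ok=F), VALIDATE:-, TRANSFORM:-, EMIT:-] out:-; in:P1
Tick 2: [PARSE:P2(v=8,ok=F), VALIDATE:P1(v=2,ok=F), TRANSFORM:-, EMIT:-] out:-; in:P2
Tick 3: [PARSE:-, VALIDATE:P2(v=8,ok=T), TRANSFORM:P1(v=0,ok=F), EMIT:-] out:-; in:-
Tick 4: [PARSE:P3(v=10,ok=F), VALIDATE:-, TRANSFORM:P2(v=24,ok=T), EMIT:P1(v=0,ok=F)] out:-; in:P3
Tick 5: [PARSE:-, VALIDATE:P3(v=10,ok=F), TRANSFORM:-, EMIT:P2(v=24,ok=T)] out:P1(v=0); in:-
Tick 6: [PARSE:-, VALIDATE:-, TRANSFORM:P3(v=0,ok=F), EMIT:-] out:P2(v=24); in:-
Tick 7: [PARSE:-, VALIDATE:-, TRANSFORM:-, EMIT:P3(v=0,ok=F)] out:-; in:-
Tick 8: [PARSE:-, VALIDATE:-, TRANSFORM:-, EMIT:-] out:P3(v=0); in:-
P1: arrives tick 1, valid=False (id=1, id%2=1), emit tick 5, final value 0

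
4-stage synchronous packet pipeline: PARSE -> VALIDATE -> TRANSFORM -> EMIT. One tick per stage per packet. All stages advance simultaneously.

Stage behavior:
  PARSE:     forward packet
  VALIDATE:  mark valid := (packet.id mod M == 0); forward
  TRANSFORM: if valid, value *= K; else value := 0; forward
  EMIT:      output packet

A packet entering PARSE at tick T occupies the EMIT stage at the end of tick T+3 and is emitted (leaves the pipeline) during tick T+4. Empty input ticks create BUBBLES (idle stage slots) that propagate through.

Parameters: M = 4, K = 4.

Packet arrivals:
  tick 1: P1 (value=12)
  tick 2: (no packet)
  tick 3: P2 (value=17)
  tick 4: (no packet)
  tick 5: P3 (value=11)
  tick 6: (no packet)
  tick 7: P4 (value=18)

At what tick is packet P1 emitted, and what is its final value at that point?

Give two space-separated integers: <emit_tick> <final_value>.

Tick 1: [PARSE:P1(v=12,ok=F), VALIDATE:-, TRANSFORM:-, EMIT:-] out:-; in:P1
Tick 2: [PARSE:-, VALIDATE:P1(v=12,ok=F), TRANSFORM:-, EMIT:-] out:-; in:-
Tick 3: [PARSE:P2(v=17,ok=F), VALIDATE:-, TRANSFORM:P1(v=0,ok=F), EMIT:-] out:-; in:P2
Tick 4: [PARSE:-, VALIDATE:P2(v=17,ok=F), TRANSFORM:-, EMIT:P1(v=0,ok=F)] out:-; in:-
Tick 5: [PARSE:P3(v=11,ok=F), VALIDATE:-, TRANSFORM:P2(v=0,ok=F), EMIT:-] out:P1(v=0); in:P3
Tick 6: [PARSE:-, VALIDATE:P3(v=11,ok=F), TRANSFORM:-, EMIT:P2(v=0,ok=F)] out:-; in:-
Tick 7: [PARSE:P4(v=18,ok=F), VALIDATE:-, TRANSFORM:P3(v=0,ok=F), EMIT:-] out:P2(v=0); in:P4
Tick 8: [PARSE:-, VALIDATE:P4(v=18,ok=T), TRANSFORM:-, EMIT:P3(v=0,ok=F)] out:-; in:-
Tick 9: [PARSE:-, VALIDATE:-, TRANSFORM:P4(v=72,ok=T), EMIT:-] out:P3(v=0); in:-
Tick 10: [PARSE:-, VALIDATE:-, TRANSFORM:-, EMIT:P4(v=72,ok=T)] out:-; in:-
Tick 11: [PARSE:-, VALIDATE:-, TRANSFORM:-, EMIT:-] out:P4(v=72); in:-
P1: arrives tick 1, valid=False (id=1, id%4=1), emit tick 5, final value 0

Answer: 5 0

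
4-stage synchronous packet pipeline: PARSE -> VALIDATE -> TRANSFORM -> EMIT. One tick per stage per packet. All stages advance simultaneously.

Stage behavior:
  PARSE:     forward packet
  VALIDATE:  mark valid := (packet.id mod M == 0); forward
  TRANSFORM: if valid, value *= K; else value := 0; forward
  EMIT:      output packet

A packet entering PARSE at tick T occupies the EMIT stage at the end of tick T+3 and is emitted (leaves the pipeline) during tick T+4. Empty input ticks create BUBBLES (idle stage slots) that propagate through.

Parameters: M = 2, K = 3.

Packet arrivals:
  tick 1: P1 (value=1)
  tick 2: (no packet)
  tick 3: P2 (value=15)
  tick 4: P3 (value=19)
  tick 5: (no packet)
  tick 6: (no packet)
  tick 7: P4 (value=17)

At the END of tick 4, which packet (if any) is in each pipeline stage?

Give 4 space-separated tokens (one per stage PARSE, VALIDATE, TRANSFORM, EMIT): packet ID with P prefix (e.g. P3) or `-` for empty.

Answer: P3 P2 - P1

Derivation:
Tick 1: [PARSE:P1(v=1,ok=F), VALIDATE:-, TRANSFORM:-, EMIT:-] out:-; in:P1
Tick 2: [PARSE:-, VALIDATE:P1(v=1,ok=F), TRANSFORM:-, EMIT:-] out:-; in:-
Tick 3: [PARSE:P2(v=15,ok=F), VALIDATE:-, TRANSFORM:P1(v=0,ok=F), EMIT:-] out:-; in:P2
Tick 4: [PARSE:P3(v=19,ok=F), VALIDATE:P2(v=15,ok=T), TRANSFORM:-, EMIT:P1(v=0,ok=F)] out:-; in:P3
At end of tick 4: ['P3', 'P2', '-', 'P1']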